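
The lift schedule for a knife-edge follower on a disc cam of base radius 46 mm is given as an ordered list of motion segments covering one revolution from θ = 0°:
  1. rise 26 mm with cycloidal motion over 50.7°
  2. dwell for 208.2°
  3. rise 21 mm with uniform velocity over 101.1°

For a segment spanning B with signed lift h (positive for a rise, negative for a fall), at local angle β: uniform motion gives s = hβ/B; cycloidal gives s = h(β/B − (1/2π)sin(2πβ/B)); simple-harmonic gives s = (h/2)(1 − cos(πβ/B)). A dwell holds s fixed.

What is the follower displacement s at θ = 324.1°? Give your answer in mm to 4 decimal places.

seg 1 [0°–50.7°] cycloidal, h=26: full span → s += 26 → s = 26.0000
seg 2 [50.7°–258.9°] dwell: s stays 26.0000
seg 3 [258.9°–360°] uniform, h=21: θ=324.1° here. β=65.2, B=101.1. 21·65.2/101.1 = 13.5430 → s = 39.5430

39.5430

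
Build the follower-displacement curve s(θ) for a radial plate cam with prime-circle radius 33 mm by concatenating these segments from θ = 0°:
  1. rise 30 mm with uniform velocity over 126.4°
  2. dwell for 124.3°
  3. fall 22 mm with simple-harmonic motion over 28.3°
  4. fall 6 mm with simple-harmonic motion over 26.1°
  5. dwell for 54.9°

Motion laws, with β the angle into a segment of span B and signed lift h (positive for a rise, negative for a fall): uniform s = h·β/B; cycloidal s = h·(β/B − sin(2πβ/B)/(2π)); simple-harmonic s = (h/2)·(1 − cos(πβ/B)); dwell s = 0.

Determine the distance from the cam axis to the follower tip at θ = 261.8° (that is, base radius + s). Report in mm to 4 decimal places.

seg 1 [0°–126.4°] uniform, h=30: full span → s += 30 → s = 30.0000
seg 2 [126.4°–250.7°] dwell: s stays 30.0000
seg 3 [250.7°–279°] simple-harmonic, h=-22: θ=261.8° here. β=11.1, B=28.3. -22/2·(1 − cos(π·0.3922)) = -7.3464 → s = 22.6536
radial distance = base radius + s = 33 + 22.6536 = 55.6536

55.6536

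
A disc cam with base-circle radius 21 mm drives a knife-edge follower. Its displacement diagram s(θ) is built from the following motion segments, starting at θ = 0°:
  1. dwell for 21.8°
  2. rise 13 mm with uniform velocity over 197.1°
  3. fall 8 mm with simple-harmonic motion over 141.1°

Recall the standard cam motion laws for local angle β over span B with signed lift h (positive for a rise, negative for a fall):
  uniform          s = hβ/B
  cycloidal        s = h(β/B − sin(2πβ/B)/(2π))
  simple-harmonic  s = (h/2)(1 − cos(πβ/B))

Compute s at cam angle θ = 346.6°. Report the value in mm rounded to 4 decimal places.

seg 1 [0°–21.8°] dwell: s stays 0.0000
seg 2 [21.8°–218.9°] uniform, h=13: full span → s += 13 → s = 13.0000
seg 3 [218.9°–360°] simple-harmonic, h=-8: θ=346.6° here. β=127.7, B=141.1. -8/2·(1 − cos(π·0.9050)) = -7.8233 → s = 5.1767

5.1767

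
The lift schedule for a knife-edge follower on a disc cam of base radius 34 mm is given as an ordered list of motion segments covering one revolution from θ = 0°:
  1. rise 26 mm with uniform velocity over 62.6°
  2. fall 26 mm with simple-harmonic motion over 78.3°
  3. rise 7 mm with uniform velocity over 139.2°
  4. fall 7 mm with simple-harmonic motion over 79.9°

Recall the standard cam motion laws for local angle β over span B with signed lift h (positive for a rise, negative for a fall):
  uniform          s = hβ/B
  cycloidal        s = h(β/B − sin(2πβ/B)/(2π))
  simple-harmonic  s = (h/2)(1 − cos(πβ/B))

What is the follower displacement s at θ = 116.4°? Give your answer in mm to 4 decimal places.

seg 1 [0°–62.6°] uniform, h=26: full span → s += 26 → s = 26.0000
seg 2 [62.6°–140.9°] simple-harmonic, h=-26: θ=116.4° here. β=53.8, B=78.3. -26/2·(1 − cos(π·0.6871)) = -20.2089 → s = 5.7911

5.7911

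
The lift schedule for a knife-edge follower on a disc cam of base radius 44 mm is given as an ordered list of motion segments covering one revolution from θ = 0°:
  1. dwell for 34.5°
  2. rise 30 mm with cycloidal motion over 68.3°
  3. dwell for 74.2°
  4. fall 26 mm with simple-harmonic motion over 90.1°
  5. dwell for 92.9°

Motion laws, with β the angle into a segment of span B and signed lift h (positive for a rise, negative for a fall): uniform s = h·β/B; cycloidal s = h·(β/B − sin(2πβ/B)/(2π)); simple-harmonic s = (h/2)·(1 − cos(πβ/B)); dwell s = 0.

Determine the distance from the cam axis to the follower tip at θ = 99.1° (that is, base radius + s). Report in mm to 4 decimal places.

seg 1 [0°–34.5°] dwell: s stays 0.0000
seg 2 [34.5°–102.8°] cycloidal, h=30: θ=99.1° here. β=64.6, B=68.3. 30·(0.9458 − sin(2π·0.9458)/(2π)) = 29.9688 → s = 29.9688
radial distance = base radius + s = 44 + 29.9688 = 73.9688

73.9688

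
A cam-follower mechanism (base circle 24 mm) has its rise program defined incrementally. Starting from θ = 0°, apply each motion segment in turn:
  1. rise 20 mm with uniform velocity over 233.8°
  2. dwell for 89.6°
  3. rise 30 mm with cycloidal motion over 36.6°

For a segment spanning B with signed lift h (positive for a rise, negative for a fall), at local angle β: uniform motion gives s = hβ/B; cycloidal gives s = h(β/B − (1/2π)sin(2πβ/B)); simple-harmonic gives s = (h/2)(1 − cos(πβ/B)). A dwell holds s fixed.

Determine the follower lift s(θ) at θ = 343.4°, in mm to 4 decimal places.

seg 1 [0°–233.8°] uniform, h=20: full span → s += 20 → s = 20.0000
seg 2 [233.8°–323.4°] dwell: s stays 20.0000
seg 3 [323.4°–360°] cycloidal, h=30: θ=343.4° here. β=20, B=36.6. 30·(0.5464 − sin(2π·0.5464)/(2π)) = 17.7672 → s = 37.7672

37.7672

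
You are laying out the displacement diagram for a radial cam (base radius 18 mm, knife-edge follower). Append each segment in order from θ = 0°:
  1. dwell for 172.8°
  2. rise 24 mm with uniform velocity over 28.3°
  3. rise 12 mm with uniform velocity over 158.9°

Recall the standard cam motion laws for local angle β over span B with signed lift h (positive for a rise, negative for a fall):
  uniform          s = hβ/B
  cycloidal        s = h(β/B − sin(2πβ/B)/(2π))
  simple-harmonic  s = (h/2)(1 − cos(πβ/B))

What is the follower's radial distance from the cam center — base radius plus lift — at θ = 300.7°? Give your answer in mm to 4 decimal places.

seg 1 [0°–172.8°] dwell: s stays 0.0000
seg 2 [172.8°–201.1°] uniform, h=24: full span → s += 24 → s = 24.0000
seg 3 [201.1°–360°] uniform, h=12: θ=300.7° here. β=99.6, B=158.9. 12·99.6/158.9 = 7.5217 → s = 31.5217
radial distance = base radius + s = 18 + 31.5217 = 49.5217

49.5217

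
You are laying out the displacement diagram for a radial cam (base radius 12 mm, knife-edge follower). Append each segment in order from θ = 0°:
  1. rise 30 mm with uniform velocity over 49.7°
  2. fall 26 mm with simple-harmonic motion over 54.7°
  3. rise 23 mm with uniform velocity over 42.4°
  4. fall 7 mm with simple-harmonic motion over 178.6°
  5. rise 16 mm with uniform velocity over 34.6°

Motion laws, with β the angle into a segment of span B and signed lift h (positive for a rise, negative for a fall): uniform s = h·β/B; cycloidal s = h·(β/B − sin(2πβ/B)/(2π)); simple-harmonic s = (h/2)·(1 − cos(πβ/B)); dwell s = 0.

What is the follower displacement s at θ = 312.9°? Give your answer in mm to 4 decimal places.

seg 1 [0°–49.7°] uniform, h=30: full span → s += 30 → s = 30.0000
seg 2 [49.7°–104.4°] simple-harmonic, h=-26: full span → s += -26 → s = 4.0000
seg 3 [104.4°–146.8°] uniform, h=23: full span → s += 23 → s = 27.0000
seg 4 [146.8°–325.4°] simple-harmonic, h=-7: θ=312.9° here. β=166.1, B=178.6. -7/2·(1 − cos(π·0.9300)) = -6.9157 → s = 20.0843

20.0843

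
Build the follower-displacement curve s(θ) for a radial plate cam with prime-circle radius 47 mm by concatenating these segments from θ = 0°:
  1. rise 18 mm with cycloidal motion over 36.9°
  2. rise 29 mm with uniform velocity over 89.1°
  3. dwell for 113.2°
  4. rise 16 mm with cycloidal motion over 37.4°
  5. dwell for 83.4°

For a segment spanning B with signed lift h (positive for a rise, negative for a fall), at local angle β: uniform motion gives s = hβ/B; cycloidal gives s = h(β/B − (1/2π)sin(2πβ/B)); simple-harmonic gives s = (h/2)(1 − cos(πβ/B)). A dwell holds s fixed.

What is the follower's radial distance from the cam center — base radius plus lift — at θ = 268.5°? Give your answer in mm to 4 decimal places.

seg 1 [0°–36.9°] cycloidal, h=18: full span → s += 18 → s = 18.0000
seg 2 [36.9°–126°] uniform, h=29: full span → s += 29 → s = 47.0000
seg 3 [126°–239.2°] dwell: s stays 47.0000
seg 4 [239.2°–276.6°] cycloidal, h=16: θ=268.5° here. β=29.3, B=37.4. 16·(0.7834 − sin(2π·0.7834)/(2π)) = 15.0253 → s = 62.0253
radial distance = base radius + s = 47 + 62.0253 = 109.0253

109.0253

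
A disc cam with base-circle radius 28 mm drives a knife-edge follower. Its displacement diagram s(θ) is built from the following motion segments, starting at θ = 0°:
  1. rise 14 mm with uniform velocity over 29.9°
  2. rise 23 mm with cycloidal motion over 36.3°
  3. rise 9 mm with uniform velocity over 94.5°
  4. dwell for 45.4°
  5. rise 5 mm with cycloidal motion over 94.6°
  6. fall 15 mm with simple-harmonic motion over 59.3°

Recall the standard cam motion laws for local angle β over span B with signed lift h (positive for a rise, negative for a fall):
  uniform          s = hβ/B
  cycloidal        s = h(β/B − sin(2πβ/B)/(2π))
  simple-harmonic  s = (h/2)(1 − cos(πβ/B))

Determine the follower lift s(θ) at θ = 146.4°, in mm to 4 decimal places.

seg 1 [0°–29.9°] uniform, h=14: full span → s += 14 → s = 14.0000
seg 2 [29.9°–66.2°] cycloidal, h=23: full span → s += 23 → s = 37.0000
seg 3 [66.2°–160.7°] uniform, h=9: θ=146.4° here. β=80.2, B=94.5. 9·80.2/94.5 = 7.6381 → s = 44.6381

44.6381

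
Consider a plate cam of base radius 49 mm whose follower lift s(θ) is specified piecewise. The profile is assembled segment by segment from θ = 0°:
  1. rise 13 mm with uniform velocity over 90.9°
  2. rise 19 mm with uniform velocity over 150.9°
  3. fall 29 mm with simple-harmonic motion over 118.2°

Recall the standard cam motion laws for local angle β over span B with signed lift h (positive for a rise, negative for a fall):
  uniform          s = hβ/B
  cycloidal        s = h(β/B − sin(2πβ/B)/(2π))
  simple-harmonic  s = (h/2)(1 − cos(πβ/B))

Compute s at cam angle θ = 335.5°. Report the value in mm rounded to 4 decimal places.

seg 1 [0°–90.9°] uniform, h=13: full span → s += 13 → s = 13.0000
seg 2 [90.9°–241.8°] uniform, h=19: full span → s += 19 → s = 32.0000
seg 3 [241.8°–360°] simple-harmonic, h=-29: θ=335.5° here. β=93.7, B=118.2. -29/2·(1 − cos(π·0.7927)) = -26.0329 → s = 5.9671

5.9671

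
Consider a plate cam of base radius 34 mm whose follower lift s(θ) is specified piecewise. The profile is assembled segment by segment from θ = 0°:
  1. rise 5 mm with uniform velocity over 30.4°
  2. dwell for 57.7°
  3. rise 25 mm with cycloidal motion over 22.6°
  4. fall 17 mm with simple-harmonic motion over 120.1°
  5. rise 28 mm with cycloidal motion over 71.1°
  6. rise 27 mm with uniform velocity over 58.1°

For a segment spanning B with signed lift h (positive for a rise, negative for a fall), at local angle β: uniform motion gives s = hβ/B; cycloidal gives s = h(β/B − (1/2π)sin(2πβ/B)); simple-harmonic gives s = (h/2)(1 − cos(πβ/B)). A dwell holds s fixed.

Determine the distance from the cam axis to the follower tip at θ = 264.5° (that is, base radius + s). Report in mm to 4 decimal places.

seg 1 [0°–30.4°] uniform, h=5: full span → s += 5 → s = 5.0000
seg 2 [30.4°–88.1°] dwell: s stays 5.0000
seg 3 [88.1°–110.7°] cycloidal, h=25: full span → s += 25 → s = 30.0000
seg 4 [110.7°–230.8°] simple-harmonic, h=-17: full span → s += -17 → s = 13.0000
seg 5 [230.8°–301.9°] cycloidal, h=28: θ=264.5° here. β=33.7, B=71.1. 28·(0.4740 − sin(2π·0.4740)/(2π)) = 12.5461 → s = 25.5461
radial distance = base radius + s = 34 + 25.5461 = 59.5461

59.5461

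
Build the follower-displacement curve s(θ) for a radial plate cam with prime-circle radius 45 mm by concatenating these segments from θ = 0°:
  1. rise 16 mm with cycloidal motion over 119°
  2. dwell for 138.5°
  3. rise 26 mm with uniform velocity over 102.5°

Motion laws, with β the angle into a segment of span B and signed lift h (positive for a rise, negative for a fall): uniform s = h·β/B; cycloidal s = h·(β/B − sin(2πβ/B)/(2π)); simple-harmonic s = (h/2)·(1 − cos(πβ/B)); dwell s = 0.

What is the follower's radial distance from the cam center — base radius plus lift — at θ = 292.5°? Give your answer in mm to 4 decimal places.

seg 1 [0°–119°] cycloidal, h=16: full span → s += 16 → s = 16.0000
seg 2 [119°–257.5°] dwell: s stays 16.0000
seg 3 [257.5°–360°] uniform, h=26: θ=292.5° here. β=35, B=102.5. 26·35/102.5 = 8.8780 → s = 24.8780
radial distance = base radius + s = 45 + 24.8780 = 69.8780

69.8780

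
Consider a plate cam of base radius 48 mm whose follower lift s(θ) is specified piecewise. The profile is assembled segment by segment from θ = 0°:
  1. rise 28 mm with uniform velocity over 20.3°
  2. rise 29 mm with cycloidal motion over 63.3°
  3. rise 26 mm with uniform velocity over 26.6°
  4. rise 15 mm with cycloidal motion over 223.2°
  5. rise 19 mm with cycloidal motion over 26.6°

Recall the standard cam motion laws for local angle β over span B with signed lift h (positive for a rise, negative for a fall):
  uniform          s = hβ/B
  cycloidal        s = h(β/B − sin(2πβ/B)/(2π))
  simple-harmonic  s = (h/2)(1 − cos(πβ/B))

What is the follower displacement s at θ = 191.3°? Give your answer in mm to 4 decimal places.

seg 1 [0°–20.3°] uniform, h=28: full span → s += 28 → s = 28.0000
seg 2 [20.3°–83.6°] cycloidal, h=29: full span → s += 29 → s = 57.0000
seg 3 [83.6°–110.2°] uniform, h=26: full span → s += 26 → s = 83.0000
seg 4 [110.2°–333.4°] cycloidal, h=15: θ=191.3° here. β=81.1, B=223.2. 15·(0.3634 − sin(2π·0.3634)/(2π)) = 3.6433 → s = 86.6433

86.6433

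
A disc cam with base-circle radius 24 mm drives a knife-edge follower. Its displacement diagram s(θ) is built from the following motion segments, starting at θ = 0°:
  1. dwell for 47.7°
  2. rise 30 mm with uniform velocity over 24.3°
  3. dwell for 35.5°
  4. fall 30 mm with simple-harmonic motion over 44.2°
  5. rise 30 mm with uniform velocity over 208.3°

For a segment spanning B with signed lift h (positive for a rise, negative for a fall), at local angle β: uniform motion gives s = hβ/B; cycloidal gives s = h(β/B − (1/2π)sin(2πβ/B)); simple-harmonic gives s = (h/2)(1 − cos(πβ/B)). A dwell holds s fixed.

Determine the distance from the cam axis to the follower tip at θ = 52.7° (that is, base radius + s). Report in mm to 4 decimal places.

seg 1 [0°–47.7°] dwell: s stays 0.0000
seg 2 [47.7°–72°] uniform, h=30: θ=52.7° here. β=5, B=24.3. 30·5/24.3 = 6.1728 → s = 6.1728
radial distance = base radius + s = 24 + 6.1728 = 30.1728

30.1728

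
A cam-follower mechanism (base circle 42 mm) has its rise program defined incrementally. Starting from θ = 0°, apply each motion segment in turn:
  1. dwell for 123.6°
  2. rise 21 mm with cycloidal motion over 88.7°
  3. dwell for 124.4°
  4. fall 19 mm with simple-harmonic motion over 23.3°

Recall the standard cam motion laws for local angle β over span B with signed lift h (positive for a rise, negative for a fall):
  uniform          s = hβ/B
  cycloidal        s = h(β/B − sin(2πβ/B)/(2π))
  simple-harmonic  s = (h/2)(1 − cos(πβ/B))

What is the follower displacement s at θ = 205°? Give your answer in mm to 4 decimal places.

seg 1 [0°–123.6°] dwell: s stays 0.0000
seg 2 [123.6°–212.3°] cycloidal, h=21: θ=205° here. β=81.4, B=88.7. 21·(0.9177 − sin(2π·0.9177)/(2π)) = 20.9240 → s = 20.9240

20.9240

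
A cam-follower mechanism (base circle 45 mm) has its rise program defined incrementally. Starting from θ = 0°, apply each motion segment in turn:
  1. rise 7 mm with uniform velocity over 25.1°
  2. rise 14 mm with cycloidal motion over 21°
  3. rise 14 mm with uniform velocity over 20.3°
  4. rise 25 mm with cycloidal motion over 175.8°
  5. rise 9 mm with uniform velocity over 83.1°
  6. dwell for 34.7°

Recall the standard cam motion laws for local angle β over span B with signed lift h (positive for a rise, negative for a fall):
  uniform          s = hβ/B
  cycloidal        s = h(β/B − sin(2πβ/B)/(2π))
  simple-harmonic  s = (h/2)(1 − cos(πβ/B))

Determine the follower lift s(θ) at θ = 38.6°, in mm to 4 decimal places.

seg 1 [0°–25.1°] uniform, h=7: full span → s += 7 → s = 7.0000
seg 2 [25.1°–46.1°] cycloidal, h=14: θ=38.6° here. β=13.5, B=21. 14·(0.6429 − sin(2π·0.6429)/(2π)) = 10.7421 → s = 17.7421

17.7421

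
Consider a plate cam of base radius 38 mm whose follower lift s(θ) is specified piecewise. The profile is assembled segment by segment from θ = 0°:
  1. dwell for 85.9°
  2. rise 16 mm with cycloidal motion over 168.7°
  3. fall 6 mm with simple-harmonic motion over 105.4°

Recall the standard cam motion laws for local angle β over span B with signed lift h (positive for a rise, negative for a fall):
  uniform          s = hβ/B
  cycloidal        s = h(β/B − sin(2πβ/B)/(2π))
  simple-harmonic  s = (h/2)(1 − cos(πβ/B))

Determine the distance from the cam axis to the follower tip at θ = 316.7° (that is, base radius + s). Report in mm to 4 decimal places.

seg 1 [0°–85.9°] dwell: s stays 0.0000
seg 2 [85.9°–254.6°] cycloidal, h=16: full span → s += 16 → s = 16.0000
seg 3 [254.6°–360°] simple-harmonic, h=-6: θ=316.7° here. β=62.1, B=105.4. -6/2·(1 − cos(π·0.5892)) = -3.8296 → s = 12.1704
radial distance = base radius + s = 38 + 12.1704 = 50.1704

50.1704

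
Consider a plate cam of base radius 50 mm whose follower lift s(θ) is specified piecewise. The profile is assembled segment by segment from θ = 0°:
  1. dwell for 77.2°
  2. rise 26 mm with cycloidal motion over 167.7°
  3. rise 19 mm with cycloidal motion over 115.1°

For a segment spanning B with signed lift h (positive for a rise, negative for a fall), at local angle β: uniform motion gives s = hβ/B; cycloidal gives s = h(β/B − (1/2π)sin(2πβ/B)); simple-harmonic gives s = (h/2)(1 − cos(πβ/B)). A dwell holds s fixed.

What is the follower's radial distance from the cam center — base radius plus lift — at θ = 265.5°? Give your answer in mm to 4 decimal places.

seg 1 [0°–77.2°] dwell: s stays 0.0000
seg 2 [77.2°–244.9°] cycloidal, h=26: full span → s += 26 → s = 26.0000
seg 3 [244.9°–360°] cycloidal, h=19: θ=265.5° here. β=20.6, B=115.1. 19·(0.1790 − sin(2π·0.1790)/(2π)) = 0.6727 → s = 26.6727
radial distance = base radius + s = 50 + 26.6727 = 76.6727

76.6727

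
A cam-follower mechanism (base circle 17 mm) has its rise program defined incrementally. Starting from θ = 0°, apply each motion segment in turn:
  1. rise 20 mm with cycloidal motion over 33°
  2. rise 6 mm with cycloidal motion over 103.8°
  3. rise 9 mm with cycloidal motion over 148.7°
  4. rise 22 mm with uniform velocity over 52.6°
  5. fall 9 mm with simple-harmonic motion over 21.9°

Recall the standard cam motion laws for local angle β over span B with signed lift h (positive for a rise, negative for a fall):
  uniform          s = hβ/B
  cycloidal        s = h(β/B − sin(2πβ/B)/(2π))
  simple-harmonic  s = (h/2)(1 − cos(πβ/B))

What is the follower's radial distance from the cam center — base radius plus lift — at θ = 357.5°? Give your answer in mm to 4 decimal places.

seg 1 [0°–33°] cycloidal, h=20: full span → s += 20 → s = 20.0000
seg 2 [33°–136.8°] cycloidal, h=6: full span → s += 6 → s = 26.0000
seg 3 [136.8°–285.5°] cycloidal, h=9: full span → s += 9 → s = 35.0000
seg 4 [285.5°–338.1°] uniform, h=22: full span → s += 22 → s = 57.0000
seg 5 [338.1°–360°] simple-harmonic, h=-9: θ=357.5° here. β=19.4, B=21.9. -9/2·(1 − cos(π·0.8858)) = -8.7137 → s = 48.2863
radial distance = base radius + s = 17 + 48.2863 = 65.2863

65.2863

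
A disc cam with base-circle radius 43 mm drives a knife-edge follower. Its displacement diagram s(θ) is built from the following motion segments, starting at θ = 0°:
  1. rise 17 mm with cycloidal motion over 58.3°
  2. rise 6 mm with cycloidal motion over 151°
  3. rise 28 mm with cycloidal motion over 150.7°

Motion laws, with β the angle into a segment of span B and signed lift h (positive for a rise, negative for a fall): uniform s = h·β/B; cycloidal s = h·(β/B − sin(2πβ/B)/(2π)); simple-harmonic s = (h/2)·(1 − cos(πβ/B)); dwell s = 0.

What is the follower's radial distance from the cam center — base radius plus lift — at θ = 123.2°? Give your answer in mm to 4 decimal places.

seg 1 [0°–58.3°] cycloidal, h=17: full span → s += 17 → s = 17.0000
seg 2 [58.3°–209.3°] cycloidal, h=6: θ=123.2° here. β=64.9, B=151. 6·(0.4298 − sin(2π·0.4298)/(2π)) = 2.1711 → s = 19.1711
radial distance = base radius + s = 43 + 19.1711 = 62.1711

62.1711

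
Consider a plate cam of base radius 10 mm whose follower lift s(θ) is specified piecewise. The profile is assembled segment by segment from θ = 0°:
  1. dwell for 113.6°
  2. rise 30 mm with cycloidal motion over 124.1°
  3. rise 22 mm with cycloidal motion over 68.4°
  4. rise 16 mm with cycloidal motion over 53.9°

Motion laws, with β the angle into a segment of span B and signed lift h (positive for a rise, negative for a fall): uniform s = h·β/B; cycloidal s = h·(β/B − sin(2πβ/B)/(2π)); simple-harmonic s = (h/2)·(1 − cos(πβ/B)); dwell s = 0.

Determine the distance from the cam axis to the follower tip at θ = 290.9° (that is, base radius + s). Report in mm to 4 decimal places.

seg 1 [0°–113.6°] dwell: s stays 0.0000
seg 2 [113.6°–237.7°] cycloidal, h=30: full span → s += 30 → s = 30.0000
seg 3 [237.7°–306.1°] cycloidal, h=22: θ=290.9° here. β=53.2, B=68.4. 22·(0.7778 − sin(2π·0.7778)/(2π)) = 20.5593 → s = 50.5593
radial distance = base radius + s = 10 + 50.5593 = 60.5593

60.5593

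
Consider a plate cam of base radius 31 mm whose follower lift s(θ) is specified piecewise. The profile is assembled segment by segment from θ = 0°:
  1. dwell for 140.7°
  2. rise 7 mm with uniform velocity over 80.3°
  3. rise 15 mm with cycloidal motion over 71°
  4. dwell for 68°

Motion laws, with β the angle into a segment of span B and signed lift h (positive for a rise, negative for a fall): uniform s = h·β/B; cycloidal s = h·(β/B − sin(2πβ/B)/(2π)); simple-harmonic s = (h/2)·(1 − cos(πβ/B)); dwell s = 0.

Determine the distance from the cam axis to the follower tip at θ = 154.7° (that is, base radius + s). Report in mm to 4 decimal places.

seg 1 [0°–140.7°] dwell: s stays 0.0000
seg 2 [140.7°–221°] uniform, h=7: θ=154.7° here. β=14, B=80.3. 7·14/80.3 = 1.2204 → s = 1.2204
radial distance = base radius + s = 31 + 1.2204 = 32.2204

32.2204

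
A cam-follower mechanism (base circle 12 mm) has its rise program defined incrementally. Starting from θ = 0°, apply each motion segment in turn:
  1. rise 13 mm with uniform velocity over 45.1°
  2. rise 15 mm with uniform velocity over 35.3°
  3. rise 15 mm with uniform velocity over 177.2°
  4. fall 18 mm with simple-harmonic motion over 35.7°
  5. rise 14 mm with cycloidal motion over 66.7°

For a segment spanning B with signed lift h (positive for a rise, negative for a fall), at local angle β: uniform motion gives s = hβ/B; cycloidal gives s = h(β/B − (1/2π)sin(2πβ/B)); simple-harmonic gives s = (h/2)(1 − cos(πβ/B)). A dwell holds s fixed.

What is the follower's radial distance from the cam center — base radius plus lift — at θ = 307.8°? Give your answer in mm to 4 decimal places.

seg 1 [0°–45.1°] uniform, h=13: full span → s += 13 → s = 13.0000
seg 2 [45.1°–80.4°] uniform, h=15: full span → s += 15 → s = 28.0000
seg 3 [80.4°–257.6°] uniform, h=15: full span → s += 15 → s = 43.0000
seg 4 [257.6°–293.3°] simple-harmonic, h=-18: full span → s += -18 → s = 25.0000
seg 5 [293.3°–360°] cycloidal, h=14: θ=307.8° here. β=14.5, B=66.7. 14·(0.2174 − sin(2π·0.2174)/(2π)) = 0.8619 → s = 25.8619
radial distance = base radius + s = 12 + 25.8619 = 37.8619

37.8619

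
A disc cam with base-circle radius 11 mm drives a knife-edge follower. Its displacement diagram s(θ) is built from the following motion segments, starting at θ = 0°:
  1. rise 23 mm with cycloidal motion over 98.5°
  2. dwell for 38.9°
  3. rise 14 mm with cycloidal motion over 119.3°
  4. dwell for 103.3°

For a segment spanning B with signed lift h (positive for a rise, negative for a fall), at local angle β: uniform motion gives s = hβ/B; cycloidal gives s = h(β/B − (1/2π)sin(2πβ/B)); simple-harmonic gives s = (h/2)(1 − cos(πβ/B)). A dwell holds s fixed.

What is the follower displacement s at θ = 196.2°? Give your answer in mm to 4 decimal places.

seg 1 [0°–98.5°] cycloidal, h=23: full span → s += 23 → s = 23.0000
seg 2 [98.5°–137.4°] dwell: s stays 23.0000
seg 3 [137.4°–256.7°] cycloidal, h=14: θ=196.2° here. β=58.8, B=119.3. 14·(0.4929 − sin(2π·0.4929)/(2π)) = 6.8005 → s = 29.8005

29.8005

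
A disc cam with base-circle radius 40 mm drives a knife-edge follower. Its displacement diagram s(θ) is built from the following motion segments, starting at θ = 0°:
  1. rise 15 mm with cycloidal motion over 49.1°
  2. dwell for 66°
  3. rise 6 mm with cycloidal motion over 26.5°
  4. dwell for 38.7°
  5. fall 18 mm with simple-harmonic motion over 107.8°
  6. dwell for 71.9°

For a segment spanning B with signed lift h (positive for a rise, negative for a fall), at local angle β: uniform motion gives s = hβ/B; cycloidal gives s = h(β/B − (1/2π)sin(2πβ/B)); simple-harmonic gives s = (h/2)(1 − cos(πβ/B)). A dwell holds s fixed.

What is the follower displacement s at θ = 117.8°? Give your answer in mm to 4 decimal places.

seg 1 [0°–49.1°] cycloidal, h=15: full span → s += 15 → s = 15.0000
seg 2 [49.1°–115.1°] dwell: s stays 15.0000
seg 3 [115.1°–141.6°] cycloidal, h=6: θ=117.8° here. β=2.7, B=26.5. 6·(0.1019 − sin(2π·0.1019)/(2π)) = 0.0409 → s = 15.0409

15.0409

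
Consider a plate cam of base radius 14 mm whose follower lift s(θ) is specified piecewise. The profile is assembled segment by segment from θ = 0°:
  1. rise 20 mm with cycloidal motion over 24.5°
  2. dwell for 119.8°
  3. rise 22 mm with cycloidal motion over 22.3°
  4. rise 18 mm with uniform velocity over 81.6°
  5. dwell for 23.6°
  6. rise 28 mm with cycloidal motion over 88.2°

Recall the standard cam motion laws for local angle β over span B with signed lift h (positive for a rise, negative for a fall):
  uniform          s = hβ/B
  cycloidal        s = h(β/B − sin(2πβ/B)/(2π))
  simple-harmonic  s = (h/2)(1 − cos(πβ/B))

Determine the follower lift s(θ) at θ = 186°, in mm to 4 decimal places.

seg 1 [0°–24.5°] cycloidal, h=20: full span → s += 20 → s = 20.0000
seg 2 [24.5°–144.3°] dwell: s stays 20.0000
seg 3 [144.3°–166.6°] cycloidal, h=22: full span → s += 22 → s = 42.0000
seg 4 [166.6°–248.2°] uniform, h=18: θ=186° here. β=19.4, B=81.6. 18·19.4/81.6 = 4.2794 → s = 46.2794

46.2794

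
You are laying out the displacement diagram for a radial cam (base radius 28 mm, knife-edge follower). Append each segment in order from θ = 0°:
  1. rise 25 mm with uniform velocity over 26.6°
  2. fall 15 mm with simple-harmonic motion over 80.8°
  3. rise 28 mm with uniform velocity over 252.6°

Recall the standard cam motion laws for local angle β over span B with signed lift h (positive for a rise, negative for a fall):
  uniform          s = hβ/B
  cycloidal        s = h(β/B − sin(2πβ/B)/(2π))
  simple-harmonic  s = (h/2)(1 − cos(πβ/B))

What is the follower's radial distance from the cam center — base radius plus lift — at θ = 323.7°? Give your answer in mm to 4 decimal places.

seg 1 [0°–26.6°] uniform, h=25: full span → s += 25 → s = 25.0000
seg 2 [26.6°–107.4°] simple-harmonic, h=-15: full span → s += -15 → s = 10.0000
seg 3 [107.4°–360°] uniform, h=28: θ=323.7° here. β=216.3, B=252.6. 28·216.3/252.6 = 23.9762 → s = 33.9762
radial distance = base radius + s = 28 + 33.9762 = 61.9762

61.9762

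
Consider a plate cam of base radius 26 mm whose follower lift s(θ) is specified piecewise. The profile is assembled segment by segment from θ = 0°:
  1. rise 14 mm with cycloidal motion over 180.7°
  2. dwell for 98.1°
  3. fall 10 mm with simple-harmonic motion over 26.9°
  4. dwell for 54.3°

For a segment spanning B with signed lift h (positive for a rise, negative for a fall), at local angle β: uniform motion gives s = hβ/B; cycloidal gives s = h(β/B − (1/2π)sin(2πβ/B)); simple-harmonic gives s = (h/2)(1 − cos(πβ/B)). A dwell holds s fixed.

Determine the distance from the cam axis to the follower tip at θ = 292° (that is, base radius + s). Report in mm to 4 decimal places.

seg 1 [0°–180.7°] cycloidal, h=14: full span → s += 14 → s = 14.0000
seg 2 [180.7°–278.8°] dwell: s stays 14.0000
seg 3 [278.8°–305.7°] simple-harmonic, h=-10: θ=292° here. β=13.2, B=26.9. -10/2·(1 − cos(π·0.4907)) = -4.8540 → s = 9.1460
radial distance = base radius + s = 26 + 9.1460 = 35.1460

35.1460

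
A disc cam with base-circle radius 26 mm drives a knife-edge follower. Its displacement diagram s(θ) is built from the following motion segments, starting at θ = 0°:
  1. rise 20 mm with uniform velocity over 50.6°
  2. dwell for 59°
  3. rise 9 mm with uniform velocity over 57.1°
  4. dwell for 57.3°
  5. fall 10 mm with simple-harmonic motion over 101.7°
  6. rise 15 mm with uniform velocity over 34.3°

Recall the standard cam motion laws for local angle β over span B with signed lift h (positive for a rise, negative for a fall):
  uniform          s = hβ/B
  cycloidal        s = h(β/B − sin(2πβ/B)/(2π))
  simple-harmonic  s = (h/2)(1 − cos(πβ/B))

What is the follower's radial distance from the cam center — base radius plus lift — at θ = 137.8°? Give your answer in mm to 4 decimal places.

seg 1 [0°–50.6°] uniform, h=20: full span → s += 20 → s = 20.0000
seg 2 [50.6°–109.6°] dwell: s stays 20.0000
seg 3 [109.6°–166.7°] uniform, h=9: θ=137.8° here. β=28.2, B=57.1. 9·28.2/57.1 = 4.4448 → s = 24.4448
radial distance = base radius + s = 26 + 24.4448 = 50.4448

50.4448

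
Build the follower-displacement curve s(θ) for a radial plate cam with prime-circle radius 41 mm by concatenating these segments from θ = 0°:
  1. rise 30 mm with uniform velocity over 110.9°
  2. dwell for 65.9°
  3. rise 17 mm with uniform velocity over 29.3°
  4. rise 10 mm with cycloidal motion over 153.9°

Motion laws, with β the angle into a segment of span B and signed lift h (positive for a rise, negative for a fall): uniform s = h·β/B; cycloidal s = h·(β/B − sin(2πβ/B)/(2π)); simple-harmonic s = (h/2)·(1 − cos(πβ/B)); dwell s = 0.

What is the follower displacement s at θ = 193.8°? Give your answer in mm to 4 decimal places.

seg 1 [0°–110.9°] uniform, h=30: full span → s += 30 → s = 30.0000
seg 2 [110.9°–176.8°] dwell: s stays 30.0000
seg 3 [176.8°–206.1°] uniform, h=17: θ=193.8° here. β=17, B=29.3. 17·17/29.3 = 9.8635 → s = 39.8635

39.8635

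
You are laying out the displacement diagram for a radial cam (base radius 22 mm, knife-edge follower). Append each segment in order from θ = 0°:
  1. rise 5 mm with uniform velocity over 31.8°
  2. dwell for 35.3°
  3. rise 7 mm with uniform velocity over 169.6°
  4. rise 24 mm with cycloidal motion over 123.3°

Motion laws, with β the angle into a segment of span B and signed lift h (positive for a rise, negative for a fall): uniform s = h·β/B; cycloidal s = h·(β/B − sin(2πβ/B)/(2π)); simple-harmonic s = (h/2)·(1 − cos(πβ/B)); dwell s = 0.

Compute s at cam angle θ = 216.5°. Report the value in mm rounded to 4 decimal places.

seg 1 [0°–31.8°] uniform, h=5: full span → s += 5 → s = 5.0000
seg 2 [31.8°–67.1°] dwell: s stays 5.0000
seg 3 [67.1°–236.7°] uniform, h=7: θ=216.5° here. β=149.4, B=169.6. 7·149.4/169.6 = 6.1663 → s = 11.1663

11.1663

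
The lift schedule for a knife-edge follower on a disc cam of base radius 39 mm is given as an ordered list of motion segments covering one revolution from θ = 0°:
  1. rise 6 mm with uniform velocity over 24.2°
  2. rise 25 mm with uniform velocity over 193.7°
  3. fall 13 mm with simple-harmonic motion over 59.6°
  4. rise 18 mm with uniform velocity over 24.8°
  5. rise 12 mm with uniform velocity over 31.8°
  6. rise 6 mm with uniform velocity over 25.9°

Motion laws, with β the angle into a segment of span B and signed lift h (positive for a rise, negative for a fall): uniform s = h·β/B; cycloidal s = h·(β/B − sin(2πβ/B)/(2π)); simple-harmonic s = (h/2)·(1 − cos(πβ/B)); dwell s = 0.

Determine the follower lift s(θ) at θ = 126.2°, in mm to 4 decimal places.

seg 1 [0°–24.2°] uniform, h=6: full span → s += 6 → s = 6.0000
seg 2 [24.2°–217.9°] uniform, h=25: θ=126.2° here. β=102, B=193.7. 25·102/193.7 = 13.1647 → s = 19.1647

19.1647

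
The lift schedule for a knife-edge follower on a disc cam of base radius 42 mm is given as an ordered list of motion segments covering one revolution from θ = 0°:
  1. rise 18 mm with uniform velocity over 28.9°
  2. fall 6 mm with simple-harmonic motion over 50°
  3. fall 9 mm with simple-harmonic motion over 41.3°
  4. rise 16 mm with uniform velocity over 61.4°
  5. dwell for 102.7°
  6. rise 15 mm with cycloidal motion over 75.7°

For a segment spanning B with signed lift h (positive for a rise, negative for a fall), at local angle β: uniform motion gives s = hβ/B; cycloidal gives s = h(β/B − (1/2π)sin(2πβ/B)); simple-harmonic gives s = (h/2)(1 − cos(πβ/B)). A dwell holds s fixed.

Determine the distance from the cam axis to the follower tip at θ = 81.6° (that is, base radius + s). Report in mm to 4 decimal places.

seg 1 [0°–28.9°] uniform, h=18: full span → s += 18 → s = 18.0000
seg 2 [28.9°–78.9°] simple-harmonic, h=-6: full span → s += -6 → s = 12.0000
seg 3 [78.9°–120.2°] simple-harmonic, h=-9: θ=81.6° here. β=2.7, B=41.3. -9/2·(1 − cos(π·0.0654)) = -0.0946 → s = 11.9054
radial distance = base radius + s = 42 + 11.9054 = 53.9054

53.9054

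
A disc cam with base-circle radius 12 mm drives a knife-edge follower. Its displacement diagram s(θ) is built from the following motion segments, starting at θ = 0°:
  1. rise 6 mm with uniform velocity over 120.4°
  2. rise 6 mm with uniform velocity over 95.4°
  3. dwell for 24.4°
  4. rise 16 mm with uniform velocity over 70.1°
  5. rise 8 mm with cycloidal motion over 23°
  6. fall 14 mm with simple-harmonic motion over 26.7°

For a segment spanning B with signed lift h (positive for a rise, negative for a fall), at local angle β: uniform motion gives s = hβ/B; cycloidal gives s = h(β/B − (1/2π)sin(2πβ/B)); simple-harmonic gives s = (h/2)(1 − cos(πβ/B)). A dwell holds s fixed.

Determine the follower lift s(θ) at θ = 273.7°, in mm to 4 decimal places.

seg 1 [0°–120.4°] uniform, h=6: full span → s += 6 → s = 6.0000
seg 2 [120.4°–215.8°] uniform, h=6: full span → s += 6 → s = 12.0000
seg 3 [215.8°–240.2°] dwell: s stays 12.0000
seg 4 [240.2°–310.3°] uniform, h=16: θ=273.7° here. β=33.5, B=70.1. 16·33.5/70.1 = 7.6462 → s = 19.6462

19.6462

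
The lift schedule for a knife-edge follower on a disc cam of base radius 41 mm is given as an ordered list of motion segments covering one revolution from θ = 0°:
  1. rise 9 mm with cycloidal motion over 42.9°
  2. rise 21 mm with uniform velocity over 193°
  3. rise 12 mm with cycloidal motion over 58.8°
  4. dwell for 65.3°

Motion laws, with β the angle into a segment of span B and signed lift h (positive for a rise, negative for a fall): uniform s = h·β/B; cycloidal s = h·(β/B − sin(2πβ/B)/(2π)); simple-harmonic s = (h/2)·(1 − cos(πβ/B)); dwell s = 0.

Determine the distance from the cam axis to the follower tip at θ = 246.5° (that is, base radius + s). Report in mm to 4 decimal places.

seg 1 [0°–42.9°] cycloidal, h=9: full span → s += 9 → s = 9.0000
seg 2 [42.9°–235.9°] uniform, h=21: full span → s += 21 → s = 30.0000
seg 3 [235.9°–294.7°] cycloidal, h=12: θ=246.5° here. β=10.6, B=58.8. 12·(0.1803 − sin(2π·0.1803)/(2π)) = 0.4338 → s = 30.4338
radial distance = base radius + s = 41 + 30.4338 = 71.4338

71.4338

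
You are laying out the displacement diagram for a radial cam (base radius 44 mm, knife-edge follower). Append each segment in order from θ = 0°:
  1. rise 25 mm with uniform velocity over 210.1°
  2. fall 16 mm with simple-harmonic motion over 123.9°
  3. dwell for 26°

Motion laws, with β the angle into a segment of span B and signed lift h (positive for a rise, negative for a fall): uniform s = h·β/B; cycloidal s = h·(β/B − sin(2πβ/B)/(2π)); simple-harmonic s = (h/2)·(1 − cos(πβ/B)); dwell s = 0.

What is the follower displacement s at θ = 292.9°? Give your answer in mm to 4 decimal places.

seg 1 [0°–210.1°] uniform, h=25: full span → s += 25 → s = 25.0000
seg 2 [210.1°–334°] simple-harmonic, h=-16: θ=292.9° here. β=82.8, B=123.9. -16/2·(1 − cos(π·0.6683)) = -12.0351 → s = 12.9649

12.9649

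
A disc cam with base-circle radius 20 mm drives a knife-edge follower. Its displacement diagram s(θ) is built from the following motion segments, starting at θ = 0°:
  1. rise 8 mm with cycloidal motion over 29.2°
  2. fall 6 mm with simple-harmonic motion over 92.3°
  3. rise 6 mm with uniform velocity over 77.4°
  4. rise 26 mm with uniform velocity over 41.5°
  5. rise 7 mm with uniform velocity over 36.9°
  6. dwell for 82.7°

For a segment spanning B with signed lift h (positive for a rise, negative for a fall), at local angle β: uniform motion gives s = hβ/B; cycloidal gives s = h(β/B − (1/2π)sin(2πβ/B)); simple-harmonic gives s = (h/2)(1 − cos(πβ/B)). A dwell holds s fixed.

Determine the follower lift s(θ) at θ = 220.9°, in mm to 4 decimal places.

seg 1 [0°–29.2°] cycloidal, h=8: full span → s += 8 → s = 8.0000
seg 2 [29.2°–121.5°] simple-harmonic, h=-6: full span → s += -6 → s = 2.0000
seg 3 [121.5°–198.9°] uniform, h=6: full span → s += 6 → s = 8.0000
seg 4 [198.9°–240.4°] uniform, h=26: θ=220.9° here. β=22, B=41.5. 26·22/41.5 = 13.7831 → s = 21.7831

21.7831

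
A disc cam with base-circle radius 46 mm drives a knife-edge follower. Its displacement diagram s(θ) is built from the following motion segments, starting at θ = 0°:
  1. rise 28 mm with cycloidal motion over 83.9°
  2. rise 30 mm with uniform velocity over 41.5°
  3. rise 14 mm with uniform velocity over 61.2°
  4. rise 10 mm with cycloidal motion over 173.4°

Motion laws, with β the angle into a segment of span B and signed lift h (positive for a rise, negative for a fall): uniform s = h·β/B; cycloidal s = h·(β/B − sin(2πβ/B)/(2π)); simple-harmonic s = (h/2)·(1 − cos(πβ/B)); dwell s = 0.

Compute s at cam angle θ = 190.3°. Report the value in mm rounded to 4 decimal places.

seg 1 [0°–83.9°] cycloidal, h=28: full span → s += 28 → s = 28.0000
seg 2 [83.9°–125.4°] uniform, h=30: full span → s += 30 → s = 58.0000
seg 3 [125.4°–186.6°] uniform, h=14: full span → s += 14 → s = 72.0000
seg 4 [186.6°–360°] cycloidal, h=10: θ=190.3° here. β=3.7, B=173.4. 10·(0.0213 − sin(2π·0.0213)/(2π)) = 0.0006 → s = 72.0006

72.0006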